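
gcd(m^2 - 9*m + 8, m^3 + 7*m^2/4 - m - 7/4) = m - 1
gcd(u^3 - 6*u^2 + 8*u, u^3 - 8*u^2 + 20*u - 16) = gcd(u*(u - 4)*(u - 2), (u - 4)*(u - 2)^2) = u^2 - 6*u + 8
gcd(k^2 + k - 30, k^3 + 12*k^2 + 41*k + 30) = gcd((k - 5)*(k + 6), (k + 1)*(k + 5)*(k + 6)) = k + 6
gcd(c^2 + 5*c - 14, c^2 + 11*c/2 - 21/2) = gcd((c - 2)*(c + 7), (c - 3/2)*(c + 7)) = c + 7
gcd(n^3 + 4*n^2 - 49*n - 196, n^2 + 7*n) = n + 7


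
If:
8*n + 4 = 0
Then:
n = -1/2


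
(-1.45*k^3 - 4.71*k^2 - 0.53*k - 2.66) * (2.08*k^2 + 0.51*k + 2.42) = -3.016*k^5 - 10.5363*k^4 - 7.0135*k^3 - 17.2013*k^2 - 2.6392*k - 6.4372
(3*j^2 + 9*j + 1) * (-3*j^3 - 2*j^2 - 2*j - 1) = -9*j^5 - 33*j^4 - 27*j^3 - 23*j^2 - 11*j - 1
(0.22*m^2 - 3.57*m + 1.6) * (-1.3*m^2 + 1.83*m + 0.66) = -0.286*m^4 + 5.0436*m^3 - 8.4679*m^2 + 0.571800000000001*m + 1.056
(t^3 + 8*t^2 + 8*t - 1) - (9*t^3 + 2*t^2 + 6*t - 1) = -8*t^3 + 6*t^2 + 2*t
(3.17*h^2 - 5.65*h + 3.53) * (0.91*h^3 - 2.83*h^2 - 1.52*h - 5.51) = 2.8847*h^5 - 14.1126*h^4 + 14.3834*h^3 - 18.8686*h^2 + 25.7659*h - 19.4503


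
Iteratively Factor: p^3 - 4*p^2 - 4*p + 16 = (p + 2)*(p^2 - 6*p + 8) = (p - 4)*(p + 2)*(p - 2)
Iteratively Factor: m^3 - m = (m + 1)*(m^2 - m) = m*(m + 1)*(m - 1)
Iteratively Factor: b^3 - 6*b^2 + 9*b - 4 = (b - 1)*(b^2 - 5*b + 4) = (b - 4)*(b - 1)*(b - 1)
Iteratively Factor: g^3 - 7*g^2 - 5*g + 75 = (g - 5)*(g^2 - 2*g - 15) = (g - 5)^2*(g + 3)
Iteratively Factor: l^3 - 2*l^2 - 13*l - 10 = (l + 2)*(l^2 - 4*l - 5) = (l - 5)*(l + 2)*(l + 1)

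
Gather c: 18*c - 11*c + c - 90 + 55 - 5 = 8*c - 40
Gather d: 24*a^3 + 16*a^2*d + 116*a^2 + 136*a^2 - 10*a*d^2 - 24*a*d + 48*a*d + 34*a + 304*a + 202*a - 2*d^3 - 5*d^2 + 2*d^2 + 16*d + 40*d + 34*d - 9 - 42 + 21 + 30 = 24*a^3 + 252*a^2 + 540*a - 2*d^3 + d^2*(-10*a - 3) + d*(16*a^2 + 24*a + 90)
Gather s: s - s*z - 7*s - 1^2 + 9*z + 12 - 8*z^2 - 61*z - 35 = s*(-z - 6) - 8*z^2 - 52*z - 24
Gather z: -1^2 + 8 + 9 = 16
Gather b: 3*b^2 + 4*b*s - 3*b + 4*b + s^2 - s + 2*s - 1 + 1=3*b^2 + b*(4*s + 1) + s^2 + s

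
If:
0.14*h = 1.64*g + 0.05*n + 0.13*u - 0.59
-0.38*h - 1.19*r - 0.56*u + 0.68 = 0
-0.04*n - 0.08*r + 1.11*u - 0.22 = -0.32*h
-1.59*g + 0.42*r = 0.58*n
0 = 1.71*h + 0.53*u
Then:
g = 0.35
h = -0.07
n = -0.62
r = 0.49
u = 0.23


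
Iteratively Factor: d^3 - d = (d - 1)*(d^2 + d) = d*(d - 1)*(d + 1)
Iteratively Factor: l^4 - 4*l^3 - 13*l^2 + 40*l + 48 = (l - 4)*(l^3 - 13*l - 12) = (l - 4)^2*(l^2 + 4*l + 3) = (l - 4)^2*(l + 1)*(l + 3)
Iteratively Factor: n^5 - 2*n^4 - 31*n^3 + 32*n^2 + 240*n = (n + 4)*(n^4 - 6*n^3 - 7*n^2 + 60*n) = (n - 5)*(n + 4)*(n^3 - n^2 - 12*n) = (n - 5)*(n + 3)*(n + 4)*(n^2 - 4*n) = (n - 5)*(n - 4)*(n + 3)*(n + 4)*(n)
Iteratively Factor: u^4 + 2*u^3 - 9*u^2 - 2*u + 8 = (u + 1)*(u^3 + u^2 - 10*u + 8) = (u - 2)*(u + 1)*(u^2 + 3*u - 4) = (u - 2)*(u - 1)*(u + 1)*(u + 4)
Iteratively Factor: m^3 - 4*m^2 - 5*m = (m)*(m^2 - 4*m - 5) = m*(m + 1)*(m - 5)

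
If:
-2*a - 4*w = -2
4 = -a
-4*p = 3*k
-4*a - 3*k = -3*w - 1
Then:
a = -4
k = 49/6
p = -49/8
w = 5/2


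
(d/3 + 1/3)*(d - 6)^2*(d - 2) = d^4/3 - 13*d^3/3 + 46*d^2/3 - 4*d - 24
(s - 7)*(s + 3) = s^2 - 4*s - 21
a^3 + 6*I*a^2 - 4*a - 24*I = (a - 2)*(a + 2)*(a + 6*I)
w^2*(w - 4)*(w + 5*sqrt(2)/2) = w^4 - 4*w^3 + 5*sqrt(2)*w^3/2 - 10*sqrt(2)*w^2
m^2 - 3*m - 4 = (m - 4)*(m + 1)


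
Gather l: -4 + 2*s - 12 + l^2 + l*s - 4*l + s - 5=l^2 + l*(s - 4) + 3*s - 21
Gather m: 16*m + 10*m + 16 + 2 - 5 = 26*m + 13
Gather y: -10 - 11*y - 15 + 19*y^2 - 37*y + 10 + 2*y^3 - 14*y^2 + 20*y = 2*y^3 + 5*y^2 - 28*y - 15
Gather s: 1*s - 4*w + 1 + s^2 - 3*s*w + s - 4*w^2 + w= s^2 + s*(2 - 3*w) - 4*w^2 - 3*w + 1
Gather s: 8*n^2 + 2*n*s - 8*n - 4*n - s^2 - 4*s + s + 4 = 8*n^2 - 12*n - s^2 + s*(2*n - 3) + 4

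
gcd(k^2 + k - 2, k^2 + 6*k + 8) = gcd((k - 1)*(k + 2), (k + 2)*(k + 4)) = k + 2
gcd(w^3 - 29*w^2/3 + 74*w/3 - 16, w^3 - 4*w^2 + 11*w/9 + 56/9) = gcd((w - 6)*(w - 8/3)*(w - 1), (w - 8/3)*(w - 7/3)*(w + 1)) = w - 8/3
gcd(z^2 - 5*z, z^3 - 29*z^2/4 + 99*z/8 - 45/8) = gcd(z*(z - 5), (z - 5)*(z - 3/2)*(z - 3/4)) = z - 5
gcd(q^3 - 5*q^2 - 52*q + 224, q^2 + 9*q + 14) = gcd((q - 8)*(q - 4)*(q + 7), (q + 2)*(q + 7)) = q + 7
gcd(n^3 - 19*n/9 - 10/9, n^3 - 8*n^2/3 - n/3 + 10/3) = n^2 - 2*n/3 - 5/3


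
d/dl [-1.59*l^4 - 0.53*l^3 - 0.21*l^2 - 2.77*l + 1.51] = -6.36*l^3 - 1.59*l^2 - 0.42*l - 2.77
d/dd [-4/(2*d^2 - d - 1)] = 4*(4*d - 1)/(-2*d^2 + d + 1)^2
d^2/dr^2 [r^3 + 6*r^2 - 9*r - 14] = 6*r + 12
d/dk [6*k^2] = 12*k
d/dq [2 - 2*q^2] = -4*q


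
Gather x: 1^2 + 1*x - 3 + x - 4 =2*x - 6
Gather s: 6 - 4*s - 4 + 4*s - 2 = 0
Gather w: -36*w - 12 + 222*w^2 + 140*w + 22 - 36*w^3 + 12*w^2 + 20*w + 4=-36*w^3 + 234*w^2 + 124*w + 14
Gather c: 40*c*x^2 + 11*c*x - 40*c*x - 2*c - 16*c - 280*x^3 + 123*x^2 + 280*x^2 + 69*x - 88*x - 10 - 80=c*(40*x^2 - 29*x - 18) - 280*x^3 + 403*x^2 - 19*x - 90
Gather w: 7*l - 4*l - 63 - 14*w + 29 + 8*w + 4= 3*l - 6*w - 30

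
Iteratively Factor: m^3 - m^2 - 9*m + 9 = (m - 3)*(m^2 + 2*m - 3) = (m - 3)*(m + 3)*(m - 1)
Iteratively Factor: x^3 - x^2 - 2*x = (x)*(x^2 - x - 2) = x*(x + 1)*(x - 2)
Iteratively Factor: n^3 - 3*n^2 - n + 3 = (n - 3)*(n^2 - 1) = (n - 3)*(n - 1)*(n + 1)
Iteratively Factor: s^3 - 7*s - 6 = (s - 3)*(s^2 + 3*s + 2) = (s - 3)*(s + 2)*(s + 1)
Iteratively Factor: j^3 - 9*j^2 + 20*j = (j - 4)*(j^2 - 5*j) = (j - 5)*(j - 4)*(j)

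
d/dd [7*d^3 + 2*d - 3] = 21*d^2 + 2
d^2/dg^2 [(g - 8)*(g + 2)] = 2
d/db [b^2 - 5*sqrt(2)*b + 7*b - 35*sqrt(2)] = 2*b - 5*sqrt(2) + 7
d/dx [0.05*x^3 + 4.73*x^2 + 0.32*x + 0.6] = 0.15*x^2 + 9.46*x + 0.32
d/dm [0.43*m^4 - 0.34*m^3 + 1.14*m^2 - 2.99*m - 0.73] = 1.72*m^3 - 1.02*m^2 + 2.28*m - 2.99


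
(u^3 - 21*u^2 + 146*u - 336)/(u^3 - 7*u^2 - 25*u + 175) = (u^2 - 14*u + 48)/(u^2 - 25)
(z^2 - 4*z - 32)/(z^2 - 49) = (z^2 - 4*z - 32)/(z^2 - 49)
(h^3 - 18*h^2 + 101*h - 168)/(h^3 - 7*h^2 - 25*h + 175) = (h^2 - 11*h + 24)/(h^2 - 25)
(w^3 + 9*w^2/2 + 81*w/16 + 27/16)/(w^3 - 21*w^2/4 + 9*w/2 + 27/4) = (4*w^2 + 15*w + 9)/(4*(w^2 - 6*w + 9))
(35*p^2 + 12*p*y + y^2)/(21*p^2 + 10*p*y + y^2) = (5*p + y)/(3*p + y)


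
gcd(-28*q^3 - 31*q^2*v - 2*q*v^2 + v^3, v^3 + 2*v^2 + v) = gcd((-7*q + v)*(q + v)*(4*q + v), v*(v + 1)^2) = 1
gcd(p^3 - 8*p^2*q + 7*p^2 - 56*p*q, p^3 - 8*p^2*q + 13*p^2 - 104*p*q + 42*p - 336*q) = p^2 - 8*p*q + 7*p - 56*q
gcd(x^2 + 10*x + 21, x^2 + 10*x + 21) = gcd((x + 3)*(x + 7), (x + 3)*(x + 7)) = x^2 + 10*x + 21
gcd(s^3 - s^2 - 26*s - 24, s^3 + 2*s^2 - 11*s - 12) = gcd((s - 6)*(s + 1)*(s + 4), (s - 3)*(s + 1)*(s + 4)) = s^2 + 5*s + 4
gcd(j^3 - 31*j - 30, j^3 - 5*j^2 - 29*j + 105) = j + 5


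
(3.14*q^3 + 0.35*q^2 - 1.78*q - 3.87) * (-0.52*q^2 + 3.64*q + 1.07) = -1.6328*q^5 + 11.2476*q^4 + 5.5594*q^3 - 4.0923*q^2 - 15.9914*q - 4.1409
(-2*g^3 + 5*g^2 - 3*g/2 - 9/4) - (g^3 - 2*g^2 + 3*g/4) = -3*g^3 + 7*g^2 - 9*g/4 - 9/4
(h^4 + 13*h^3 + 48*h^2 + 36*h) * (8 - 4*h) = -4*h^5 - 44*h^4 - 88*h^3 + 240*h^2 + 288*h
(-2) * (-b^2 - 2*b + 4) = 2*b^2 + 4*b - 8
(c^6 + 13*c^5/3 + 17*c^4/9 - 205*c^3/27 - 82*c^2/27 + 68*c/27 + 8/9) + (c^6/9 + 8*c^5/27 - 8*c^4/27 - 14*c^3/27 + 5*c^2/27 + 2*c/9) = 10*c^6/9 + 125*c^5/27 + 43*c^4/27 - 73*c^3/9 - 77*c^2/27 + 74*c/27 + 8/9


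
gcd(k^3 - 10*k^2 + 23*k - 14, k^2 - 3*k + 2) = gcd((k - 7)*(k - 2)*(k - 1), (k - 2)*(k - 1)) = k^2 - 3*k + 2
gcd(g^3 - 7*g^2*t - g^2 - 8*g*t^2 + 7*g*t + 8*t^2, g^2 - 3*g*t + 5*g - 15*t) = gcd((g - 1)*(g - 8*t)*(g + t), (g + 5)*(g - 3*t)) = 1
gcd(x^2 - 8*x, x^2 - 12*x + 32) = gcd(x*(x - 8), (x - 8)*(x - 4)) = x - 8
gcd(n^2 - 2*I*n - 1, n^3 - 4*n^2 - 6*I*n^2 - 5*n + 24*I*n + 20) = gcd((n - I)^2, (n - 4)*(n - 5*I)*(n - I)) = n - I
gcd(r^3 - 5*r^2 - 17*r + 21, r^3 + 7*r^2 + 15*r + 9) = r + 3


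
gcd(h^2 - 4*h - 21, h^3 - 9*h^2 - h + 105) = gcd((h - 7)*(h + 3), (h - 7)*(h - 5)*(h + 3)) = h^2 - 4*h - 21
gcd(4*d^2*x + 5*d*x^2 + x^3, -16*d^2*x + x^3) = 4*d*x + x^2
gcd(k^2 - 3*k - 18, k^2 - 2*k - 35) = 1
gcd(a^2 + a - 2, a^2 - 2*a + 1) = a - 1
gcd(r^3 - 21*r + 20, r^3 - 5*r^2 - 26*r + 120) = r^2 + r - 20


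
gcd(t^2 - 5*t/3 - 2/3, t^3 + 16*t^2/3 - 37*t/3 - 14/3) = t^2 - 5*t/3 - 2/3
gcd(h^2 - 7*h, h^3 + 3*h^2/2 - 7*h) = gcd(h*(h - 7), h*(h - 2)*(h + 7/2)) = h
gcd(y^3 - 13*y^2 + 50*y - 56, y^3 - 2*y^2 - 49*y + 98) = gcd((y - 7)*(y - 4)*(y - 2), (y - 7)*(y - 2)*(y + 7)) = y^2 - 9*y + 14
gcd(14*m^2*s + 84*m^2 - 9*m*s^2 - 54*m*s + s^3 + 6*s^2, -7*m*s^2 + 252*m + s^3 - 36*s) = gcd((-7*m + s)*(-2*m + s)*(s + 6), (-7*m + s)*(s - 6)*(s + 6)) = -7*m*s - 42*m + s^2 + 6*s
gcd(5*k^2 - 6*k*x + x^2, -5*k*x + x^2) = -5*k + x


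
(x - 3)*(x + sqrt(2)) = x^2 - 3*x + sqrt(2)*x - 3*sqrt(2)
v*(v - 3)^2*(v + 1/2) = v^4 - 11*v^3/2 + 6*v^2 + 9*v/2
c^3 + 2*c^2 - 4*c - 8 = (c - 2)*(c + 2)^2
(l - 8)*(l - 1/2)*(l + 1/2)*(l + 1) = l^4 - 7*l^3 - 33*l^2/4 + 7*l/4 + 2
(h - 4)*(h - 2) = h^2 - 6*h + 8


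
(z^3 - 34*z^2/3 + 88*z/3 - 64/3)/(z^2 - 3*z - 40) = (3*z^2 - 10*z + 8)/(3*(z + 5))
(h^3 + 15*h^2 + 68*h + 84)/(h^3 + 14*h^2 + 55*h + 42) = (h + 2)/(h + 1)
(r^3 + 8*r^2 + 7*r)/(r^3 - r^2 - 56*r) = (r + 1)/(r - 8)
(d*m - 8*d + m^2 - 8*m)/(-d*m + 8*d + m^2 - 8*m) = (-d - m)/(d - m)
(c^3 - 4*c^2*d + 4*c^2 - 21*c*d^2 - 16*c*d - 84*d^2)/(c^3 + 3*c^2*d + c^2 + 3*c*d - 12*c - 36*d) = (c - 7*d)/(c - 3)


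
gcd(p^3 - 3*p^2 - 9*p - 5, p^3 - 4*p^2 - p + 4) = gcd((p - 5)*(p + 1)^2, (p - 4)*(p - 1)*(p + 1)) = p + 1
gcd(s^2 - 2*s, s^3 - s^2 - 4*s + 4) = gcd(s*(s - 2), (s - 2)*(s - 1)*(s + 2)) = s - 2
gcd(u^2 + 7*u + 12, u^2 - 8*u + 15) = 1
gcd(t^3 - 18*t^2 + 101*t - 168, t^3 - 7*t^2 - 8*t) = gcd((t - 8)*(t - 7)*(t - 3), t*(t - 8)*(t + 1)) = t - 8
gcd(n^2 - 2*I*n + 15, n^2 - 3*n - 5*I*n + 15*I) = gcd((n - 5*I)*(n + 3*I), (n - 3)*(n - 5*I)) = n - 5*I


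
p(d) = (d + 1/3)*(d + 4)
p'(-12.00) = -19.67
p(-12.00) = 93.33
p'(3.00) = 10.33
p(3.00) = 23.33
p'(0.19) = 4.71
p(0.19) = 2.19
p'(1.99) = 8.31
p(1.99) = 13.92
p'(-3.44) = -2.55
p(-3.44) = -1.74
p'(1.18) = 6.69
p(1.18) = 7.84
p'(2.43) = 9.19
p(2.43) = 17.77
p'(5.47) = 15.27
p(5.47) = 54.96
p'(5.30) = 14.93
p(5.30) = 52.39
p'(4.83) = 13.99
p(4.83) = 45.59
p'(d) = 2*d + 13/3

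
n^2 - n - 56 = (n - 8)*(n + 7)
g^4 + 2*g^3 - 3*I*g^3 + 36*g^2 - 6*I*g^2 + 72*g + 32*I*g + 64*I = (g + 2)*(g - 8*I)*(g + I)*(g + 4*I)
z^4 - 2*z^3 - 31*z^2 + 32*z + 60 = (z - 6)*(z - 2)*(z + 1)*(z + 5)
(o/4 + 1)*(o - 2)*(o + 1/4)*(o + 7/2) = o^4/4 + 23*o^3/16 + 3*o^2/32 - 113*o/16 - 7/4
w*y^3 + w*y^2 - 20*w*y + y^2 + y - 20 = (y - 4)*(y + 5)*(w*y + 1)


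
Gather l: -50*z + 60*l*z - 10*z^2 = 60*l*z - 10*z^2 - 50*z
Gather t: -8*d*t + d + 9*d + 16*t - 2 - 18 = 10*d + t*(16 - 8*d) - 20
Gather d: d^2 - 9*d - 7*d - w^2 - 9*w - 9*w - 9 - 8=d^2 - 16*d - w^2 - 18*w - 17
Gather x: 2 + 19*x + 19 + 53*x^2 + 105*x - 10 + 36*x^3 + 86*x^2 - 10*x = 36*x^3 + 139*x^2 + 114*x + 11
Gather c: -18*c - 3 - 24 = -18*c - 27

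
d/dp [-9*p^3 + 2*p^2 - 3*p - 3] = -27*p^2 + 4*p - 3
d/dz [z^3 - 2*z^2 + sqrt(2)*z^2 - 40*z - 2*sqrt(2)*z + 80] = 3*z^2 - 4*z + 2*sqrt(2)*z - 40 - 2*sqrt(2)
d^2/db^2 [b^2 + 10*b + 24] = 2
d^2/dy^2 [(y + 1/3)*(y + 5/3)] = 2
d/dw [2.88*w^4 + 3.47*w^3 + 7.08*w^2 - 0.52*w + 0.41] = 11.52*w^3 + 10.41*w^2 + 14.16*w - 0.52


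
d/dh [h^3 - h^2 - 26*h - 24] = 3*h^2 - 2*h - 26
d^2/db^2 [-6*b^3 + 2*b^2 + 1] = 4 - 36*b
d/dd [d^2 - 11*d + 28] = 2*d - 11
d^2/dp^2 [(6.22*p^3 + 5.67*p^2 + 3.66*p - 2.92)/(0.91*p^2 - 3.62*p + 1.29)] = (-2.8421709430404e-14*p^4 + 191.83334*p^3 - 228.721326*p^2 + 94.039752*p - 16.62029)/(0.753571*p^6 - 8.993166*p^5 + 38.979759*p^4 - 72.935036*p^3 + 55.257021*p^2 - 18.072126*p + 2.146689)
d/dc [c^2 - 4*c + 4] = 2*c - 4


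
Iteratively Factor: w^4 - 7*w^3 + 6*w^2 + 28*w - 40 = (w - 2)*(w^3 - 5*w^2 - 4*w + 20) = (w - 2)*(w + 2)*(w^2 - 7*w + 10) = (w - 5)*(w - 2)*(w + 2)*(w - 2)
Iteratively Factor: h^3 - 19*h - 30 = (h + 3)*(h^2 - 3*h - 10) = (h + 2)*(h + 3)*(h - 5)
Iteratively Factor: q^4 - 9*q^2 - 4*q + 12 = (q - 1)*(q^3 + q^2 - 8*q - 12) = (q - 1)*(q + 2)*(q^2 - q - 6) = (q - 3)*(q - 1)*(q + 2)*(q + 2)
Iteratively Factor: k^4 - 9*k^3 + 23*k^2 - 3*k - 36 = (k - 3)*(k^3 - 6*k^2 + 5*k + 12) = (k - 3)^2*(k^2 - 3*k - 4) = (k - 4)*(k - 3)^2*(k + 1)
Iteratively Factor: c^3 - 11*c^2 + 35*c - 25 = (c - 1)*(c^2 - 10*c + 25) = (c - 5)*(c - 1)*(c - 5)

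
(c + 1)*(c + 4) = c^2 + 5*c + 4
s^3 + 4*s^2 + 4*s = s*(s + 2)^2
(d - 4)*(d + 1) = d^2 - 3*d - 4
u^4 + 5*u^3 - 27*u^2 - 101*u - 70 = (u - 5)*(u + 1)*(u + 2)*(u + 7)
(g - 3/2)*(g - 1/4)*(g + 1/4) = g^3 - 3*g^2/2 - g/16 + 3/32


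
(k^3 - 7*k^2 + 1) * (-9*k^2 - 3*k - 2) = -9*k^5 + 60*k^4 + 19*k^3 + 5*k^2 - 3*k - 2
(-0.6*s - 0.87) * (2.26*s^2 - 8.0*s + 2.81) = -1.356*s^3 + 2.8338*s^2 + 5.274*s - 2.4447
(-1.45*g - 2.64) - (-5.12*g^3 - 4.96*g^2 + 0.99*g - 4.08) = 5.12*g^3 + 4.96*g^2 - 2.44*g + 1.44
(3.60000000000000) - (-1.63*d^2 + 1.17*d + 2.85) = 1.63*d^2 - 1.17*d + 0.75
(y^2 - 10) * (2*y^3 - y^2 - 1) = 2*y^5 - y^4 - 20*y^3 + 9*y^2 + 10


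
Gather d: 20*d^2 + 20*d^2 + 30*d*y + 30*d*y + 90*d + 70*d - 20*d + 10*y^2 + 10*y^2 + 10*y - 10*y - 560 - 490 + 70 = 40*d^2 + d*(60*y + 140) + 20*y^2 - 980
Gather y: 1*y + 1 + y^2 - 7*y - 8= y^2 - 6*y - 7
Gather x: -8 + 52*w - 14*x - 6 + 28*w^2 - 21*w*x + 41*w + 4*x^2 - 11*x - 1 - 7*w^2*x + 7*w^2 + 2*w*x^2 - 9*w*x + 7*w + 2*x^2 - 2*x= 35*w^2 + 100*w + x^2*(2*w + 6) + x*(-7*w^2 - 30*w - 27) - 15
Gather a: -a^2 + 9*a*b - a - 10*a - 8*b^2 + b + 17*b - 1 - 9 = -a^2 + a*(9*b - 11) - 8*b^2 + 18*b - 10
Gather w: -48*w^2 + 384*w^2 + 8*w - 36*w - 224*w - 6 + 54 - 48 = 336*w^2 - 252*w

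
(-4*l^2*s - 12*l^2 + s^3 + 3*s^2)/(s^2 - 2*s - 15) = (-4*l^2 + s^2)/(s - 5)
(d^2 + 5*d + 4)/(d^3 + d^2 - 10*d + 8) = (d + 1)/(d^2 - 3*d + 2)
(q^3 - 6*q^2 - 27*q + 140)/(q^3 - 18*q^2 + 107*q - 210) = (q^2 + q - 20)/(q^2 - 11*q + 30)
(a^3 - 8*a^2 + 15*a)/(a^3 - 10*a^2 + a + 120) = a*(a - 3)/(a^2 - 5*a - 24)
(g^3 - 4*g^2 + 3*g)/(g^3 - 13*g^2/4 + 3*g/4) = 4*(g - 1)/(4*g - 1)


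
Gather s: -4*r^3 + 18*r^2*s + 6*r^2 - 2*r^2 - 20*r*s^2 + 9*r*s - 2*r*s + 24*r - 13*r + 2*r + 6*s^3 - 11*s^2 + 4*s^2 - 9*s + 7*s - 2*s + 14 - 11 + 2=-4*r^3 + 4*r^2 + 13*r + 6*s^3 + s^2*(-20*r - 7) + s*(18*r^2 + 7*r - 4) + 5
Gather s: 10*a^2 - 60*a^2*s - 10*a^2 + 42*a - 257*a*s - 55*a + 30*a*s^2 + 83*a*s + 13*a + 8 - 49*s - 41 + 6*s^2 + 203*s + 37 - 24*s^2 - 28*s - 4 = s^2*(30*a - 18) + s*(-60*a^2 - 174*a + 126)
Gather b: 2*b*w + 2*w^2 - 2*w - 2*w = 2*b*w + 2*w^2 - 4*w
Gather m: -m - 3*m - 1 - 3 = -4*m - 4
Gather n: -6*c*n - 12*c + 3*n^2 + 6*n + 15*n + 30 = -12*c + 3*n^2 + n*(21 - 6*c) + 30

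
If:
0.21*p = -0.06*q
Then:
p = -0.285714285714286*q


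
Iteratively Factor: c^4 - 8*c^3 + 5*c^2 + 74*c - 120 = (c + 3)*(c^3 - 11*c^2 + 38*c - 40) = (c - 5)*(c + 3)*(c^2 - 6*c + 8) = (c - 5)*(c - 4)*(c + 3)*(c - 2)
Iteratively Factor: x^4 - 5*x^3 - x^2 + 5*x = (x - 1)*(x^3 - 4*x^2 - 5*x) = x*(x - 1)*(x^2 - 4*x - 5) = x*(x - 1)*(x + 1)*(x - 5)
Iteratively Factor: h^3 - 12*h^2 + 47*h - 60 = (h - 4)*(h^2 - 8*h + 15) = (h - 5)*(h - 4)*(h - 3)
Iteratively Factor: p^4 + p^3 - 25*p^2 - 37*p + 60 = (p + 4)*(p^3 - 3*p^2 - 13*p + 15) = (p - 1)*(p + 4)*(p^2 - 2*p - 15) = (p - 5)*(p - 1)*(p + 4)*(p + 3)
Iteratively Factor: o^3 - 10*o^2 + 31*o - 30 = (o - 2)*(o^2 - 8*o + 15) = (o - 3)*(o - 2)*(o - 5)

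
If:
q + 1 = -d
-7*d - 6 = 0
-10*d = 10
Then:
No Solution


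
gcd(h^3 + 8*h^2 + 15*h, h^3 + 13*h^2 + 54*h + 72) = h + 3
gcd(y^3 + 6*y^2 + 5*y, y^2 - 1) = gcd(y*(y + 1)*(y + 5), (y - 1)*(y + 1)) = y + 1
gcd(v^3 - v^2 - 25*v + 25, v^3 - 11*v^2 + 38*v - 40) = v - 5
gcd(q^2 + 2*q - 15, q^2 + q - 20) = q + 5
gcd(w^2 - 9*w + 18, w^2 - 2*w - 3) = w - 3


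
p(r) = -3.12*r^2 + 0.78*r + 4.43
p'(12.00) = -74.10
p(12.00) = -435.49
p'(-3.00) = 19.50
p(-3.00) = -25.99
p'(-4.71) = 30.17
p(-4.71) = -68.46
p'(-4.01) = 25.80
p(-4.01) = -48.87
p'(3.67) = -22.12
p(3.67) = -34.73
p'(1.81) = -10.51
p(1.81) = -4.38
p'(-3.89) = 25.05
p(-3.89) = -45.82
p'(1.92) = -11.20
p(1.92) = -5.57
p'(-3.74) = 24.12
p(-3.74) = -42.13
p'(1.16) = -6.46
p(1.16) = 1.14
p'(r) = 0.78 - 6.24*r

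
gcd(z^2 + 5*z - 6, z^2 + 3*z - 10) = 1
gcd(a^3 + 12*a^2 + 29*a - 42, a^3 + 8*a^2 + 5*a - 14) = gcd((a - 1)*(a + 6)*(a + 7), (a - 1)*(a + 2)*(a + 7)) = a^2 + 6*a - 7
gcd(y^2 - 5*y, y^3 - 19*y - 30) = y - 5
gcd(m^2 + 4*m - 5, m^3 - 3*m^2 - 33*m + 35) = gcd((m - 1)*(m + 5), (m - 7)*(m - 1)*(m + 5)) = m^2 + 4*m - 5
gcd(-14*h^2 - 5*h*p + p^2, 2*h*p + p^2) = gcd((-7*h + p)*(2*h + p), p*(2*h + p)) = 2*h + p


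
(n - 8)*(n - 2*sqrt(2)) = n^2 - 8*n - 2*sqrt(2)*n + 16*sqrt(2)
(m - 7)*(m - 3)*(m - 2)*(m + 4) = m^4 - 8*m^3 - 7*m^2 + 122*m - 168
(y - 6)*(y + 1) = y^2 - 5*y - 6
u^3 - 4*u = u*(u - 2)*(u + 2)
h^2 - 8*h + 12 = (h - 6)*(h - 2)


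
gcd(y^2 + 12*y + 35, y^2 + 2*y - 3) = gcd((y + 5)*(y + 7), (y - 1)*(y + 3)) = 1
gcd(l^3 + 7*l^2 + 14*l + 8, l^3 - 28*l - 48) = l^2 + 6*l + 8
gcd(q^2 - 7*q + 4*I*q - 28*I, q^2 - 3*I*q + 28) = q + 4*I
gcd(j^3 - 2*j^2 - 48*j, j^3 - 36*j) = j^2 + 6*j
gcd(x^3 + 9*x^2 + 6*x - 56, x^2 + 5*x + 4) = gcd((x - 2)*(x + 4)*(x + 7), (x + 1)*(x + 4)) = x + 4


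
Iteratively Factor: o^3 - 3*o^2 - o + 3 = (o - 1)*(o^2 - 2*o - 3) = (o - 3)*(o - 1)*(o + 1)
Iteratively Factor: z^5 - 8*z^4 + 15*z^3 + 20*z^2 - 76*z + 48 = (z - 2)*(z^4 - 6*z^3 + 3*z^2 + 26*z - 24) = (z - 3)*(z - 2)*(z^3 - 3*z^2 - 6*z + 8) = (z - 3)*(z - 2)*(z - 1)*(z^2 - 2*z - 8) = (z - 3)*(z - 2)*(z - 1)*(z + 2)*(z - 4)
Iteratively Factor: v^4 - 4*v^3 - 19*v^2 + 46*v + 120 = (v + 3)*(v^3 - 7*v^2 + 2*v + 40) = (v + 2)*(v + 3)*(v^2 - 9*v + 20) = (v - 4)*(v + 2)*(v + 3)*(v - 5)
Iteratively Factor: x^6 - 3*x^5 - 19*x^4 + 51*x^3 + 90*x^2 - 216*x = (x)*(x^5 - 3*x^4 - 19*x^3 + 51*x^2 + 90*x - 216) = x*(x - 4)*(x^4 + x^3 - 15*x^2 - 9*x + 54) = x*(x - 4)*(x + 3)*(x^3 - 2*x^2 - 9*x + 18) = x*(x - 4)*(x - 2)*(x + 3)*(x^2 - 9) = x*(x - 4)*(x - 2)*(x + 3)^2*(x - 3)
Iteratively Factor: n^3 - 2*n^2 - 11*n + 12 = (n - 1)*(n^2 - n - 12) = (n - 1)*(n + 3)*(n - 4)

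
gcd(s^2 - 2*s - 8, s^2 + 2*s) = s + 2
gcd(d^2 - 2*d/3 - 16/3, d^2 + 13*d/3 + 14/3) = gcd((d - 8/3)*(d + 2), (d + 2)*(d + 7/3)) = d + 2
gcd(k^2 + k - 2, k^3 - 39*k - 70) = k + 2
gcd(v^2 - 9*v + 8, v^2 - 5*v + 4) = v - 1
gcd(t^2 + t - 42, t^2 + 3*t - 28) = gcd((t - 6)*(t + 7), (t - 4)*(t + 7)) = t + 7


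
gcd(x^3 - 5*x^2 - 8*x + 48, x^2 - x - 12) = x^2 - x - 12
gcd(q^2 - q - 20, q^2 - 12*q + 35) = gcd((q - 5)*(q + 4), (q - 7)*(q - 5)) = q - 5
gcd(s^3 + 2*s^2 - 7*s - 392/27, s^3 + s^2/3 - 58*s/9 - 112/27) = s^2 - s/3 - 56/9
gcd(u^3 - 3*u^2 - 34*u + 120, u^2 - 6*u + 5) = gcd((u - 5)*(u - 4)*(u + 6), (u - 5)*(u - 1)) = u - 5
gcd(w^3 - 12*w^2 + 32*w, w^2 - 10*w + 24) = w - 4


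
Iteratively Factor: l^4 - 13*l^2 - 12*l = (l)*(l^3 - 13*l - 12) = l*(l + 3)*(l^2 - 3*l - 4) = l*(l + 1)*(l + 3)*(l - 4)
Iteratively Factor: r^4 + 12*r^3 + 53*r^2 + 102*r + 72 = (r + 3)*(r^3 + 9*r^2 + 26*r + 24) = (r + 3)^2*(r^2 + 6*r + 8) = (r + 2)*(r + 3)^2*(r + 4)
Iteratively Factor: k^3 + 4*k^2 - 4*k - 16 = (k + 4)*(k^2 - 4) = (k - 2)*(k + 4)*(k + 2)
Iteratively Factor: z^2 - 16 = (z - 4)*(z + 4)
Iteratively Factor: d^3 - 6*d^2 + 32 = (d + 2)*(d^2 - 8*d + 16) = (d - 4)*(d + 2)*(d - 4)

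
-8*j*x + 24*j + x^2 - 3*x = (-8*j + x)*(x - 3)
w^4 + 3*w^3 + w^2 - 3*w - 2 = (w - 1)*(w + 1)^2*(w + 2)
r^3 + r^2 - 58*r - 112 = (r - 8)*(r + 2)*(r + 7)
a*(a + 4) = a^2 + 4*a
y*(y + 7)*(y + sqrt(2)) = y^3 + sqrt(2)*y^2 + 7*y^2 + 7*sqrt(2)*y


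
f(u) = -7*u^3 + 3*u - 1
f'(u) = 3 - 21*u^2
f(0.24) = -0.38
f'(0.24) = 1.79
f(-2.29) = 76.19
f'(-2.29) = -107.13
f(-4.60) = 666.55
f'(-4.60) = -441.36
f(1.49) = -19.69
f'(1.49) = -43.62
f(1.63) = -26.43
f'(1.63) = -52.79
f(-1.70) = 28.29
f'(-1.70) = -57.69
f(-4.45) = 602.50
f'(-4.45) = -412.85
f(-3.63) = 322.94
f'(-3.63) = -273.71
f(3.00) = -181.00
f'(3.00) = -186.00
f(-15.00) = 23579.00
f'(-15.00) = -4722.00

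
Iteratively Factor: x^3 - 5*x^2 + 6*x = (x - 3)*(x^2 - 2*x) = x*(x - 3)*(x - 2)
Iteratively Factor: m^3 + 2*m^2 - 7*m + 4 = (m - 1)*(m^2 + 3*m - 4) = (m - 1)^2*(m + 4)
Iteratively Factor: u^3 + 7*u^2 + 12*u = (u)*(u^2 + 7*u + 12) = u*(u + 3)*(u + 4)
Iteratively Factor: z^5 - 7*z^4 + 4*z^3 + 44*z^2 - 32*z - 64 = (z - 2)*(z^4 - 5*z^3 - 6*z^2 + 32*z + 32) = (z - 2)*(z + 2)*(z^3 - 7*z^2 + 8*z + 16) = (z - 2)*(z + 1)*(z + 2)*(z^2 - 8*z + 16) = (z - 4)*(z - 2)*(z + 1)*(z + 2)*(z - 4)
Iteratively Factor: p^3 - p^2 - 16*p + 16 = (p - 1)*(p^2 - 16) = (p - 4)*(p - 1)*(p + 4)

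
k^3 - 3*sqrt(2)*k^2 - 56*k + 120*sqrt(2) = (k - 6*sqrt(2))*(k - 2*sqrt(2))*(k + 5*sqrt(2))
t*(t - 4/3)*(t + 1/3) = t^3 - t^2 - 4*t/9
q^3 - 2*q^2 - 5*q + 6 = (q - 3)*(q - 1)*(q + 2)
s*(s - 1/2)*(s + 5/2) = s^3 + 2*s^2 - 5*s/4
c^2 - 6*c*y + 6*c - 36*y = (c + 6)*(c - 6*y)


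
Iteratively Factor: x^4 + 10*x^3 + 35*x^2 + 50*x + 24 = (x + 3)*(x^3 + 7*x^2 + 14*x + 8) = (x + 3)*(x + 4)*(x^2 + 3*x + 2) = (x + 1)*(x + 3)*(x + 4)*(x + 2)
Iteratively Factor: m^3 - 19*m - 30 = (m + 2)*(m^2 - 2*m - 15) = (m - 5)*(m + 2)*(m + 3)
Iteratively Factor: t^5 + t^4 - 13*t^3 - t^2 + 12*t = (t + 1)*(t^4 - 13*t^2 + 12*t) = (t - 1)*(t + 1)*(t^3 + t^2 - 12*t) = t*(t - 1)*(t + 1)*(t^2 + t - 12) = t*(t - 1)*(t + 1)*(t + 4)*(t - 3)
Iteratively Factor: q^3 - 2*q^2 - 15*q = (q + 3)*(q^2 - 5*q) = (q - 5)*(q + 3)*(q)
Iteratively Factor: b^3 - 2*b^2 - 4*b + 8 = (b - 2)*(b^2 - 4) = (b - 2)^2*(b + 2)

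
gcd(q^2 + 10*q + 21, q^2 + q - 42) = q + 7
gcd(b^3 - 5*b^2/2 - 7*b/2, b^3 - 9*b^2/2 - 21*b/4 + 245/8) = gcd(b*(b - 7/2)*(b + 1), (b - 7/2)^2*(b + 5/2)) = b - 7/2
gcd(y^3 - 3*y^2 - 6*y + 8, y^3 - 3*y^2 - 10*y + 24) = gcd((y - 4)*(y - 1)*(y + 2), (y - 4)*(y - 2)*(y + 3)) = y - 4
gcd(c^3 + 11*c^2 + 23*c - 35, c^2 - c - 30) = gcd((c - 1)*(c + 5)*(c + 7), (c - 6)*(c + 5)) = c + 5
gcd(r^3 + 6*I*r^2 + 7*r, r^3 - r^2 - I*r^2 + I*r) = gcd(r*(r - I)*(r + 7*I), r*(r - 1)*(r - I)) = r^2 - I*r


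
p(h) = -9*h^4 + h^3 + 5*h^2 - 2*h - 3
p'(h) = -36*h^3 + 3*h^2 + 10*h - 2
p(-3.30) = -1045.22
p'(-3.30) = 1291.40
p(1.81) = -80.91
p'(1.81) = -187.54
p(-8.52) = -47665.77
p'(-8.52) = 22395.50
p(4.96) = -5215.04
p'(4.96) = -4271.46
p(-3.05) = -757.59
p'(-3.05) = 1016.82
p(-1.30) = -19.85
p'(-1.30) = 69.16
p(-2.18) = -188.51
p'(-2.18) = 363.43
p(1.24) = -17.16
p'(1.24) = -53.63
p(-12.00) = -187611.00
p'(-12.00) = 62518.00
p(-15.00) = -457848.00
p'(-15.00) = 122023.00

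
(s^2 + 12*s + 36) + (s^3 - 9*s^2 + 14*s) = s^3 - 8*s^2 + 26*s + 36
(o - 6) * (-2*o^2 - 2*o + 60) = -2*o^3 + 10*o^2 + 72*o - 360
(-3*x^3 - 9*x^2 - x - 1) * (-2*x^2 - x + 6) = 6*x^5 + 21*x^4 - 7*x^3 - 51*x^2 - 5*x - 6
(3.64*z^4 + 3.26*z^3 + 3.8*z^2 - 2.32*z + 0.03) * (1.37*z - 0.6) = 4.9868*z^5 + 2.2822*z^4 + 3.25*z^3 - 5.4584*z^2 + 1.4331*z - 0.018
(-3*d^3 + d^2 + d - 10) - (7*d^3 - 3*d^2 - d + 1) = -10*d^3 + 4*d^2 + 2*d - 11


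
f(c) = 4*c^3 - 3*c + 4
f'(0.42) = -0.88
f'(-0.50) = 0.00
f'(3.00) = 105.00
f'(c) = 12*c^2 - 3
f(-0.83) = 4.20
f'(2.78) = 89.74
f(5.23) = 560.53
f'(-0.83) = 5.27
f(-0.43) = 4.97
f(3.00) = 103.00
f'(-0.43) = -0.78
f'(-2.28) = 59.38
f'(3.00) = 105.00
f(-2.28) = -36.57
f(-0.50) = 5.00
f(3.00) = 103.00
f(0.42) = 3.04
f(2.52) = 60.45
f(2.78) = 81.60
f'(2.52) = 73.20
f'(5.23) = 325.23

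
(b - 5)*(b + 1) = b^2 - 4*b - 5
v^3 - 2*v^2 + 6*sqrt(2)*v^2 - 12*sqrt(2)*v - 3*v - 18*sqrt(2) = (v - 3)*(v + 1)*(v + 6*sqrt(2))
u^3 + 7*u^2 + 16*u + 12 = (u + 2)^2*(u + 3)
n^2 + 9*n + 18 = (n + 3)*(n + 6)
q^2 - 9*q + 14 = (q - 7)*(q - 2)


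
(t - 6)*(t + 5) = t^2 - t - 30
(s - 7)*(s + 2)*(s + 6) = s^3 + s^2 - 44*s - 84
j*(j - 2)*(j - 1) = j^3 - 3*j^2 + 2*j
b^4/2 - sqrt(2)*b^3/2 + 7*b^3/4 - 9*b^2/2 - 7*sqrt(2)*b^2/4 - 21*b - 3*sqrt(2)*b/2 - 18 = (b/2 + 1)*(b + 3/2)*(b - 3*sqrt(2))*(b + 2*sqrt(2))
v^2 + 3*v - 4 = (v - 1)*(v + 4)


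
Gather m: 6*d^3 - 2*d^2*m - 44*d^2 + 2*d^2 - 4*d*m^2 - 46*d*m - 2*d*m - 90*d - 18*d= 6*d^3 - 42*d^2 - 4*d*m^2 - 108*d + m*(-2*d^2 - 48*d)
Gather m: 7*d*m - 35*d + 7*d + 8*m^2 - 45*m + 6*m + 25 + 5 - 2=-28*d + 8*m^2 + m*(7*d - 39) + 28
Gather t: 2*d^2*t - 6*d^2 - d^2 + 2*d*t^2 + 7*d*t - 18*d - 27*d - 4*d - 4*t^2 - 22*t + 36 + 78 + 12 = -7*d^2 - 49*d + t^2*(2*d - 4) + t*(2*d^2 + 7*d - 22) + 126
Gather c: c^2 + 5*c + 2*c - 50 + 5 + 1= c^2 + 7*c - 44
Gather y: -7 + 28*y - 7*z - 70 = 28*y - 7*z - 77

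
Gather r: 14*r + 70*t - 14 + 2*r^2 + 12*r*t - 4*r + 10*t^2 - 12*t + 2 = 2*r^2 + r*(12*t + 10) + 10*t^2 + 58*t - 12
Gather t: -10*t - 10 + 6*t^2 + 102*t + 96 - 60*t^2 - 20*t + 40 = -54*t^2 + 72*t + 126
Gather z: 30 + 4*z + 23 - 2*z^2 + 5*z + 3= -2*z^2 + 9*z + 56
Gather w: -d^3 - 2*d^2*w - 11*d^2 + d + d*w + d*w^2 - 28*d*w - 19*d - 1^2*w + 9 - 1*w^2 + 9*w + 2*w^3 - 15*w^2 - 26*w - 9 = -d^3 - 11*d^2 - 18*d + 2*w^3 + w^2*(d - 16) + w*(-2*d^2 - 27*d - 18)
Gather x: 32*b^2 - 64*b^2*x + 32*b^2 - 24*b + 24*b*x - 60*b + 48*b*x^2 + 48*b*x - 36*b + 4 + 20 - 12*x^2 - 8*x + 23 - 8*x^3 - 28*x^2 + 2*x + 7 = 64*b^2 - 120*b - 8*x^3 + x^2*(48*b - 40) + x*(-64*b^2 + 72*b - 6) + 54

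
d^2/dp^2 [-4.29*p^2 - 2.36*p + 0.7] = -8.58000000000000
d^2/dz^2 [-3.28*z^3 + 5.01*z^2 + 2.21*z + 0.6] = 10.02 - 19.68*z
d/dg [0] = 0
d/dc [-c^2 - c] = -2*c - 1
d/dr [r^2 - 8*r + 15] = 2*r - 8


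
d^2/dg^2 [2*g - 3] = 0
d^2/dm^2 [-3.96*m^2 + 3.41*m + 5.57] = -7.92000000000000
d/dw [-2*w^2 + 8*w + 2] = 8 - 4*w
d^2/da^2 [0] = 0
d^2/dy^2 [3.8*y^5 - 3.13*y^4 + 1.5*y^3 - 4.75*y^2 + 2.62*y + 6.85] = 76.0*y^3 - 37.56*y^2 + 9.0*y - 9.5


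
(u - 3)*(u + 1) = u^2 - 2*u - 3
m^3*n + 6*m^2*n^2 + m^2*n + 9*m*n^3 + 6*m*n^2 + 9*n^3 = (m + 3*n)^2*(m*n + n)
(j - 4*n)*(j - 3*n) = j^2 - 7*j*n + 12*n^2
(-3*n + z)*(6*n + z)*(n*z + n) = -18*n^3*z - 18*n^3 + 3*n^2*z^2 + 3*n^2*z + n*z^3 + n*z^2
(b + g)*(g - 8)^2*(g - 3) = b*g^3 - 19*b*g^2 + 112*b*g - 192*b + g^4 - 19*g^3 + 112*g^2 - 192*g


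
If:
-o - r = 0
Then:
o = -r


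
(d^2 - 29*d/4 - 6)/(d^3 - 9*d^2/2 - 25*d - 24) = (4*d + 3)/(2*(2*d^2 + 7*d + 6))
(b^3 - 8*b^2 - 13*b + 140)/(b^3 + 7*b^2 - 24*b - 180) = (b^2 - 3*b - 28)/(b^2 + 12*b + 36)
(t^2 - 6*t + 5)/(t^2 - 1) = (t - 5)/(t + 1)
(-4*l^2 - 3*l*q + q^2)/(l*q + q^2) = (-4*l + q)/q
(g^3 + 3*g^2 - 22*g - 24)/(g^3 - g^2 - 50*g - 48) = (g - 4)/(g - 8)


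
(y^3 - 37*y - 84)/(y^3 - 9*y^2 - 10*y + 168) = (y + 3)/(y - 6)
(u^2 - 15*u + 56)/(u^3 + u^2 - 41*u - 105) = (u - 8)/(u^2 + 8*u + 15)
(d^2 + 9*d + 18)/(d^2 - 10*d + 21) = (d^2 + 9*d + 18)/(d^2 - 10*d + 21)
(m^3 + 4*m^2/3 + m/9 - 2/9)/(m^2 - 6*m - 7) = (m^2 + m/3 - 2/9)/(m - 7)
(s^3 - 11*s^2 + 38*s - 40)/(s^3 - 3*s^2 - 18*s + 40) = (s - 4)/(s + 4)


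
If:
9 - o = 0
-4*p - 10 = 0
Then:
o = 9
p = -5/2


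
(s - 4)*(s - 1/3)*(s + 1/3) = s^3 - 4*s^2 - s/9 + 4/9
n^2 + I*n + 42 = (n - 6*I)*(n + 7*I)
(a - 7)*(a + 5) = a^2 - 2*a - 35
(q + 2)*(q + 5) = q^2 + 7*q + 10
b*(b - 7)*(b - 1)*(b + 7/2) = b^4 - 9*b^3/2 - 21*b^2 + 49*b/2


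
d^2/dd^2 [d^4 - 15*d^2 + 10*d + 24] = 12*d^2 - 30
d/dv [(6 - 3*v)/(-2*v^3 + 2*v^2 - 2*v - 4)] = 3*(v^3 - v^2 + v - (v - 2)*(3*v^2 - 2*v + 1) + 2)/(2*(v^3 - v^2 + v + 2)^2)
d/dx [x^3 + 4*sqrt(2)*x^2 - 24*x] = 3*x^2 + 8*sqrt(2)*x - 24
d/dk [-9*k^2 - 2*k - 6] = -18*k - 2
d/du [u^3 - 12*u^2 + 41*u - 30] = 3*u^2 - 24*u + 41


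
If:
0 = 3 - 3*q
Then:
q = 1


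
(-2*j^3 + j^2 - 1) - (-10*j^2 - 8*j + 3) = -2*j^3 + 11*j^2 + 8*j - 4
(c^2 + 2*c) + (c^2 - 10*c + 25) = 2*c^2 - 8*c + 25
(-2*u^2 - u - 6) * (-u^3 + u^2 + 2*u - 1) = 2*u^5 - u^4 + u^3 - 6*u^2 - 11*u + 6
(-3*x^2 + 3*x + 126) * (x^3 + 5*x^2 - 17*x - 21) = -3*x^5 - 12*x^4 + 192*x^3 + 642*x^2 - 2205*x - 2646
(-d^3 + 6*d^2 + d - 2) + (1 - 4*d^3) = -5*d^3 + 6*d^2 + d - 1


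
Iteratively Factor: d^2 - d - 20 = (d - 5)*(d + 4)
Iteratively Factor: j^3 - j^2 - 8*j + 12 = (j - 2)*(j^2 + j - 6) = (j - 2)^2*(j + 3)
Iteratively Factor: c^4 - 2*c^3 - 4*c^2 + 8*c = (c - 2)*(c^3 - 4*c) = (c - 2)^2*(c^2 + 2*c) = (c - 2)^2*(c + 2)*(c)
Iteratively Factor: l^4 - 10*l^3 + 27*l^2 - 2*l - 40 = (l - 4)*(l^3 - 6*l^2 + 3*l + 10) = (l - 4)*(l - 2)*(l^2 - 4*l - 5) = (l - 5)*(l - 4)*(l - 2)*(l + 1)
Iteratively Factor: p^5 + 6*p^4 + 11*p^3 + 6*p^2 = (p)*(p^4 + 6*p^3 + 11*p^2 + 6*p) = p*(p + 3)*(p^3 + 3*p^2 + 2*p) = p*(p + 1)*(p + 3)*(p^2 + 2*p) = p*(p + 1)*(p + 2)*(p + 3)*(p)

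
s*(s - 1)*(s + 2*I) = s^3 - s^2 + 2*I*s^2 - 2*I*s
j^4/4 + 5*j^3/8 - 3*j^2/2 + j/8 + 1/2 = (j/4 + 1)*(j - 1)^2*(j + 1/2)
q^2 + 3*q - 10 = (q - 2)*(q + 5)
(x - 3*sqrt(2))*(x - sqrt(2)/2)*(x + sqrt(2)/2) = x^3 - 3*sqrt(2)*x^2 - x/2 + 3*sqrt(2)/2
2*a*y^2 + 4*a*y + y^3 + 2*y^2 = y*(2*a + y)*(y + 2)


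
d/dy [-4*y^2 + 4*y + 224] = 4 - 8*y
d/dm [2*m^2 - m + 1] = 4*m - 1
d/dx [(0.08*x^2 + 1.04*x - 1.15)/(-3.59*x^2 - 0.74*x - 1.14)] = (3.6744*x^2 - 8.4394*x - 2.0366)/(12.8881*x^4 + 5.3132*x^3 + 8.7328*x^2 + 1.6872*x + 1.2996)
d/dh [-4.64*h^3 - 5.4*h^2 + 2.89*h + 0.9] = -13.92*h^2 - 10.8*h + 2.89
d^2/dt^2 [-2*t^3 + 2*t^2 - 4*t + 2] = 4 - 12*t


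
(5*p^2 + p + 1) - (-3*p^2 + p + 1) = 8*p^2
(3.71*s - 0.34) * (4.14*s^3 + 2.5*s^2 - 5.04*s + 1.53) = 15.3594*s^4 + 7.8674*s^3 - 19.5484*s^2 + 7.3899*s - 0.5202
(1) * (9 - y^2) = 9 - y^2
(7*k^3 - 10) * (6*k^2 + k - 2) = 42*k^5 + 7*k^4 - 14*k^3 - 60*k^2 - 10*k + 20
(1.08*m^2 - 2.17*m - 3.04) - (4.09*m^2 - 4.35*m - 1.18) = -3.01*m^2 + 2.18*m - 1.86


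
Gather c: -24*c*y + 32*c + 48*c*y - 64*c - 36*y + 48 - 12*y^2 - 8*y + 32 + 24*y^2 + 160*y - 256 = c*(24*y - 32) + 12*y^2 + 116*y - 176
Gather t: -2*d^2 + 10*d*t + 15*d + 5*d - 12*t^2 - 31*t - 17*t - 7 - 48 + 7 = -2*d^2 + 20*d - 12*t^2 + t*(10*d - 48) - 48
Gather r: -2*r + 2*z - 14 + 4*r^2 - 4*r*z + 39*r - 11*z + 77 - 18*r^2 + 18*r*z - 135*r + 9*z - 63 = -14*r^2 + r*(14*z - 98)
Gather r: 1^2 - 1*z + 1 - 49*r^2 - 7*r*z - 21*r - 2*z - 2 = -49*r^2 + r*(-7*z - 21) - 3*z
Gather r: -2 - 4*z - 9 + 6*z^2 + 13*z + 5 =6*z^2 + 9*z - 6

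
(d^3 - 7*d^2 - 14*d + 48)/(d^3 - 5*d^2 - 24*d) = (d - 2)/d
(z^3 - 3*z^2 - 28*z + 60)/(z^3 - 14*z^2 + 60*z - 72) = (z + 5)/(z - 6)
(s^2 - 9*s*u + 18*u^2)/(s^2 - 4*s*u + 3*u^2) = (s - 6*u)/(s - u)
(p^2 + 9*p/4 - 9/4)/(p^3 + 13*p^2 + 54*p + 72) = (p - 3/4)/(p^2 + 10*p + 24)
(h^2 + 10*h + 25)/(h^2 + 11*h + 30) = (h + 5)/(h + 6)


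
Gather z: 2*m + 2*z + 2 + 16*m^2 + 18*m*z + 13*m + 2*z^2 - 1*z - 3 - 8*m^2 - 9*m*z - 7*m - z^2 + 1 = 8*m^2 + 8*m + z^2 + z*(9*m + 1)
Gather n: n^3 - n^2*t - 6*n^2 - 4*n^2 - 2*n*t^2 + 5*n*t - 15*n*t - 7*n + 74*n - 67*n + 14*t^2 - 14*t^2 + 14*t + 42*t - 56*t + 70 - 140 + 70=n^3 + n^2*(-t - 10) + n*(-2*t^2 - 10*t)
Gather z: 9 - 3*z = 9 - 3*z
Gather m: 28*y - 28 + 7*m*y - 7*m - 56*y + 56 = m*(7*y - 7) - 28*y + 28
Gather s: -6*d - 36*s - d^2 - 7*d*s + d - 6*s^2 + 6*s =-d^2 - 5*d - 6*s^2 + s*(-7*d - 30)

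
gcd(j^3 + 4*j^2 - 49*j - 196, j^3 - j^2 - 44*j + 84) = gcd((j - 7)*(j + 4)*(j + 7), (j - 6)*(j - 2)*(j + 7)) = j + 7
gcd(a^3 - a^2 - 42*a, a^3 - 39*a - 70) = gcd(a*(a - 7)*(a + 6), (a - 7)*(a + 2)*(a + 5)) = a - 7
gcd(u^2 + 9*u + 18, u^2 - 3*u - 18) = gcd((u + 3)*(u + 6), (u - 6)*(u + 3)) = u + 3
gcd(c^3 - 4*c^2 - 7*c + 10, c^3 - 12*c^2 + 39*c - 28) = c - 1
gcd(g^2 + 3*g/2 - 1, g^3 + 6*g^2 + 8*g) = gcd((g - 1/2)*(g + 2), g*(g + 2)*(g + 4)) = g + 2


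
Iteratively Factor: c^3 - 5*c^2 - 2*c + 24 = (c + 2)*(c^2 - 7*c + 12) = (c - 3)*(c + 2)*(c - 4)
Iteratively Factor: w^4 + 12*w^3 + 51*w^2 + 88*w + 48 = (w + 3)*(w^3 + 9*w^2 + 24*w + 16) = (w + 3)*(w + 4)*(w^2 + 5*w + 4) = (w + 3)*(w + 4)^2*(w + 1)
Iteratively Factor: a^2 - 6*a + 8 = (a - 2)*(a - 4)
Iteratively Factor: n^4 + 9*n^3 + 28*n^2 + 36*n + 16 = (n + 4)*(n^3 + 5*n^2 + 8*n + 4) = (n + 2)*(n + 4)*(n^2 + 3*n + 2) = (n + 2)^2*(n + 4)*(n + 1)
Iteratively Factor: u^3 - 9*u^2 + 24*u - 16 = (u - 4)*(u^2 - 5*u + 4) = (u - 4)^2*(u - 1)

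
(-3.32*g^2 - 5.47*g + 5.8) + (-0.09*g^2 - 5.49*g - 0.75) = -3.41*g^2 - 10.96*g + 5.05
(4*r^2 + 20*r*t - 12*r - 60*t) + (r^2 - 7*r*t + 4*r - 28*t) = 5*r^2 + 13*r*t - 8*r - 88*t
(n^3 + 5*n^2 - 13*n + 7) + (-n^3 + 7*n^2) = 12*n^2 - 13*n + 7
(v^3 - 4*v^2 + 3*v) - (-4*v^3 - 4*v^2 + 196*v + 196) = 5*v^3 - 193*v - 196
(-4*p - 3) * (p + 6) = -4*p^2 - 27*p - 18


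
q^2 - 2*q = q*(q - 2)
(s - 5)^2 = s^2 - 10*s + 25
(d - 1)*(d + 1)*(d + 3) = d^3 + 3*d^2 - d - 3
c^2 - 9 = (c - 3)*(c + 3)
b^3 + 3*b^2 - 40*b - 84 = (b - 6)*(b + 2)*(b + 7)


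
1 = 1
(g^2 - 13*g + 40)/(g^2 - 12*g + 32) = (g - 5)/(g - 4)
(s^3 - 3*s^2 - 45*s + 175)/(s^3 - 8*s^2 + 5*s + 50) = (s + 7)/(s + 2)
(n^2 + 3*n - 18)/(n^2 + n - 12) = (n + 6)/(n + 4)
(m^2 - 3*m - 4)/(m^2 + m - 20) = (m + 1)/(m + 5)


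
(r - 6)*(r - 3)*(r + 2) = r^3 - 7*r^2 + 36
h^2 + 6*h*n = h*(h + 6*n)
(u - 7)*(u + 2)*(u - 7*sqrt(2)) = u^3 - 7*sqrt(2)*u^2 - 5*u^2 - 14*u + 35*sqrt(2)*u + 98*sqrt(2)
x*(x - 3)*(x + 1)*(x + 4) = x^4 + 2*x^3 - 11*x^2 - 12*x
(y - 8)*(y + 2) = y^2 - 6*y - 16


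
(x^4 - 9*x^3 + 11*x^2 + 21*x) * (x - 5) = x^5 - 14*x^4 + 56*x^3 - 34*x^2 - 105*x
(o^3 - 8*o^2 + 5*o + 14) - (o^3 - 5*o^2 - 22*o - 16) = -3*o^2 + 27*o + 30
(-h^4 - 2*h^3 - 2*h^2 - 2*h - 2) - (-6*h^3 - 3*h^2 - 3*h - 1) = -h^4 + 4*h^3 + h^2 + h - 1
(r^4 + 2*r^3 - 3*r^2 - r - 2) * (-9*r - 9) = -9*r^5 - 27*r^4 + 9*r^3 + 36*r^2 + 27*r + 18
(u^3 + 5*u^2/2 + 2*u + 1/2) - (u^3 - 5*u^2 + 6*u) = 15*u^2/2 - 4*u + 1/2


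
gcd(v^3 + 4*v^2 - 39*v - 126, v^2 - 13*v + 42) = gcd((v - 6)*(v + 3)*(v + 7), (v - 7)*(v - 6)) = v - 6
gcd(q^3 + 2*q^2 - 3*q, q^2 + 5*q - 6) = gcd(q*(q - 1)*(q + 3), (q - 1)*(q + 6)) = q - 1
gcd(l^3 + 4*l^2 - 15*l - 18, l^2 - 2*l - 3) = l^2 - 2*l - 3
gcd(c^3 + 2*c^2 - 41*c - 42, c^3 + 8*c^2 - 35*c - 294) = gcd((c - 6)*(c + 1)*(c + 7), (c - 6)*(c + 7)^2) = c^2 + c - 42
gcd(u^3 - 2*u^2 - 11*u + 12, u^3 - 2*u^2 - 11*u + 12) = u^3 - 2*u^2 - 11*u + 12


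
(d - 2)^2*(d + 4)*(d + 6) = d^4 + 6*d^3 - 12*d^2 - 56*d + 96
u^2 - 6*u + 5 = (u - 5)*(u - 1)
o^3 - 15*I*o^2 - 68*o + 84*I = (o - 7*I)*(o - 6*I)*(o - 2*I)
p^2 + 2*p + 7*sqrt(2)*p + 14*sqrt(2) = (p + 2)*(p + 7*sqrt(2))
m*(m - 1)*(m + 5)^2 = m^4 + 9*m^3 + 15*m^2 - 25*m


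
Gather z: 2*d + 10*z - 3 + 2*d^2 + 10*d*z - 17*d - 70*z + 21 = 2*d^2 - 15*d + z*(10*d - 60) + 18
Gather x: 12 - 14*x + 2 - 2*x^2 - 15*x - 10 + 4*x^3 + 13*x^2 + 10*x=4*x^3 + 11*x^2 - 19*x + 4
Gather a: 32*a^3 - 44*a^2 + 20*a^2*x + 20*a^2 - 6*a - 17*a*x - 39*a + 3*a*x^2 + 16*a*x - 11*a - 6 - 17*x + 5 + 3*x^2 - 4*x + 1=32*a^3 + a^2*(20*x - 24) + a*(3*x^2 - x - 56) + 3*x^2 - 21*x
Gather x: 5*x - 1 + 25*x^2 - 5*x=25*x^2 - 1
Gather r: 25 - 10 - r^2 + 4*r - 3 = -r^2 + 4*r + 12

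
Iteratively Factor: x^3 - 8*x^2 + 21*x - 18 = (x - 3)*(x^2 - 5*x + 6) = (x - 3)*(x - 2)*(x - 3)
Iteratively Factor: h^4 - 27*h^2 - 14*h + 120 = (h - 5)*(h^3 + 5*h^2 - 2*h - 24) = (h - 5)*(h + 4)*(h^2 + h - 6) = (h - 5)*(h - 2)*(h + 4)*(h + 3)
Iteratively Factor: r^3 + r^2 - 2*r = (r + 2)*(r^2 - r) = (r - 1)*(r + 2)*(r)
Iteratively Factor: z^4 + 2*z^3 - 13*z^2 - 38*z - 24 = (z - 4)*(z^3 + 6*z^2 + 11*z + 6) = (z - 4)*(z + 1)*(z^2 + 5*z + 6) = (z - 4)*(z + 1)*(z + 3)*(z + 2)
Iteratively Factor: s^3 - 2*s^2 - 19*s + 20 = (s - 5)*(s^2 + 3*s - 4) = (s - 5)*(s + 4)*(s - 1)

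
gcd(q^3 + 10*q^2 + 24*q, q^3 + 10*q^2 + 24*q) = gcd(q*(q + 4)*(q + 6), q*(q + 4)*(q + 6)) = q^3 + 10*q^2 + 24*q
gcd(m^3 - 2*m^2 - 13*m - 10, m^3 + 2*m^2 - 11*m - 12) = m + 1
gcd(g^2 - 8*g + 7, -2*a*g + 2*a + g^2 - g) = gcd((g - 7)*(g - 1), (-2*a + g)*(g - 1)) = g - 1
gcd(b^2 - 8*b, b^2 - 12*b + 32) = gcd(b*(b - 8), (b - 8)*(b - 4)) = b - 8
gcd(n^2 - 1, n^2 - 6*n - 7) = n + 1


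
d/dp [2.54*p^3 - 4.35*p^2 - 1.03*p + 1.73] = 7.62*p^2 - 8.7*p - 1.03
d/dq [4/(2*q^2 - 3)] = -16*q/(2*q^2 - 3)^2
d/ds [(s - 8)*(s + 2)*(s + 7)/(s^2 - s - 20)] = (s^4 - 2*s^3 - 3*s^2 + 184*s + 1048)/(s^4 - 2*s^3 - 39*s^2 + 40*s + 400)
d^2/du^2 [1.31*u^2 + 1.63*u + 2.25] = 2.62000000000000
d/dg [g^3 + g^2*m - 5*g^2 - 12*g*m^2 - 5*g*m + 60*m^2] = 3*g^2 + 2*g*m - 10*g - 12*m^2 - 5*m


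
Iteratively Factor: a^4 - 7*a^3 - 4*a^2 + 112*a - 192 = (a - 3)*(a^3 - 4*a^2 - 16*a + 64) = (a - 4)*(a - 3)*(a^2 - 16) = (a - 4)^2*(a - 3)*(a + 4)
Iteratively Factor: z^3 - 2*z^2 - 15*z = (z + 3)*(z^2 - 5*z) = (z - 5)*(z + 3)*(z)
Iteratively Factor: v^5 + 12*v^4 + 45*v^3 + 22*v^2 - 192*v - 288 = (v + 3)*(v^4 + 9*v^3 + 18*v^2 - 32*v - 96) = (v + 3)^2*(v^3 + 6*v^2 - 32) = (v + 3)^2*(v + 4)*(v^2 + 2*v - 8) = (v + 3)^2*(v + 4)^2*(v - 2)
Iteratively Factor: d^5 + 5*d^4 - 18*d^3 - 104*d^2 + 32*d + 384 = (d + 4)*(d^4 + d^3 - 22*d^2 - 16*d + 96) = (d + 4)^2*(d^3 - 3*d^2 - 10*d + 24) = (d - 4)*(d + 4)^2*(d^2 + d - 6) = (d - 4)*(d - 2)*(d + 4)^2*(d + 3)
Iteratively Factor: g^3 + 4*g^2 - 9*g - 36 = (g + 4)*(g^2 - 9) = (g + 3)*(g + 4)*(g - 3)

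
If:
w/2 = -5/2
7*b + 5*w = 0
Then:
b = 25/7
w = -5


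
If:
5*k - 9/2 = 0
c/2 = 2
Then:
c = 4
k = 9/10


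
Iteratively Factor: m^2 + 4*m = (m)*(m + 4)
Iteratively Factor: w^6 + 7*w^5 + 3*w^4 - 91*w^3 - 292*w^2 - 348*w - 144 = (w + 2)*(w^5 + 5*w^4 - 7*w^3 - 77*w^2 - 138*w - 72) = (w + 2)*(w + 3)*(w^4 + 2*w^3 - 13*w^2 - 38*w - 24) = (w + 2)^2*(w + 3)*(w^3 - 13*w - 12) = (w - 4)*(w + 2)^2*(w + 3)*(w^2 + 4*w + 3) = (w - 4)*(w + 1)*(w + 2)^2*(w + 3)*(w + 3)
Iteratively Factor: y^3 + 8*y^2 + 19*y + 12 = (y + 4)*(y^2 + 4*y + 3) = (y + 1)*(y + 4)*(y + 3)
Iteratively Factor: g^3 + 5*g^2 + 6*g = (g)*(g^2 + 5*g + 6) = g*(g + 2)*(g + 3)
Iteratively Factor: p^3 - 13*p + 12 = (p - 1)*(p^2 + p - 12) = (p - 1)*(p + 4)*(p - 3)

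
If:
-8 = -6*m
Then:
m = 4/3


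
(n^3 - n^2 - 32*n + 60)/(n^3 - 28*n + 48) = (n - 5)/(n - 4)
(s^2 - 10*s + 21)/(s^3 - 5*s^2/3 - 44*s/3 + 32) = 3*(s - 7)/(3*s^2 + 4*s - 32)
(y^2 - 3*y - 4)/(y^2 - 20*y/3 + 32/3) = 3*(y + 1)/(3*y - 8)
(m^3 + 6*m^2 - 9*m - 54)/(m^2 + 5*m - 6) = (m^2 - 9)/(m - 1)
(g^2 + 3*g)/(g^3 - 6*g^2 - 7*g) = (g + 3)/(g^2 - 6*g - 7)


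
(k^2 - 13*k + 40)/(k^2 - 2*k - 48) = (k - 5)/(k + 6)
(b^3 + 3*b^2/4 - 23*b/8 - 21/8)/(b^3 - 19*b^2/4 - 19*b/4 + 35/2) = (2*b^2 + 5*b + 3)/(2*(b^2 - 3*b - 10))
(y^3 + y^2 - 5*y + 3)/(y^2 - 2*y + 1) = y + 3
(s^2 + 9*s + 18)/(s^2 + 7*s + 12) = (s + 6)/(s + 4)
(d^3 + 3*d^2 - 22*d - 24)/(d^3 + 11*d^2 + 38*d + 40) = (d^3 + 3*d^2 - 22*d - 24)/(d^3 + 11*d^2 + 38*d + 40)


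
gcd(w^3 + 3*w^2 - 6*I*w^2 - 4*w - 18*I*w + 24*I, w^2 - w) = w - 1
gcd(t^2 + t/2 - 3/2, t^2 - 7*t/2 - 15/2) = t + 3/2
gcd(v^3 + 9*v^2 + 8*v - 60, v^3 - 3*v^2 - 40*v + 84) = v^2 + 4*v - 12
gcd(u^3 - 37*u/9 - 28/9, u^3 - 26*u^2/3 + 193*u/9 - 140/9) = u - 7/3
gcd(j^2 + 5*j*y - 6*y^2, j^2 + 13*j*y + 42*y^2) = j + 6*y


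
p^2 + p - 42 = (p - 6)*(p + 7)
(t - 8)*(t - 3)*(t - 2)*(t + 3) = t^4 - 10*t^3 + 7*t^2 + 90*t - 144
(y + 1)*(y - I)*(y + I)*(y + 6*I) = y^4 + y^3 + 6*I*y^3 + y^2 + 6*I*y^2 + y + 6*I*y + 6*I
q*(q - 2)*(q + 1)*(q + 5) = q^4 + 4*q^3 - 7*q^2 - 10*q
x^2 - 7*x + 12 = (x - 4)*(x - 3)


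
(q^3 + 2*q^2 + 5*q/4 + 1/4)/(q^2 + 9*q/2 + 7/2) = (4*q^2 + 4*q + 1)/(2*(2*q + 7))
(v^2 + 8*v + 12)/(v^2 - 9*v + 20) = (v^2 + 8*v + 12)/(v^2 - 9*v + 20)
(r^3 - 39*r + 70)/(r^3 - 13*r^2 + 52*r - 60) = (r + 7)/(r - 6)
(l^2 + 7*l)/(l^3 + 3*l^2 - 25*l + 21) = l/(l^2 - 4*l + 3)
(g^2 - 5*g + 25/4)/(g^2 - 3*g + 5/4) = (2*g - 5)/(2*g - 1)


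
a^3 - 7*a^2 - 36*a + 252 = (a - 7)*(a - 6)*(a + 6)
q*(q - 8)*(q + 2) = q^3 - 6*q^2 - 16*q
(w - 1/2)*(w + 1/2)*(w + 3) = w^3 + 3*w^2 - w/4 - 3/4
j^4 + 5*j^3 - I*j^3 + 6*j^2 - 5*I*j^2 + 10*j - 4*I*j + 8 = (j + 1)*(j + 4)*(j - 2*I)*(j + I)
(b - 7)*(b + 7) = b^2 - 49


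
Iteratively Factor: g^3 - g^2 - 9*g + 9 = (g - 1)*(g^2 - 9) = (g - 1)*(g + 3)*(g - 3)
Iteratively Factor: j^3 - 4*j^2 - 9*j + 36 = (j - 3)*(j^2 - j - 12) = (j - 4)*(j - 3)*(j + 3)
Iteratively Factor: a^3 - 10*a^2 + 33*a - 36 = (a - 3)*(a^2 - 7*a + 12) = (a - 3)^2*(a - 4)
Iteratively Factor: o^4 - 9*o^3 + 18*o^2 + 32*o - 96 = (o - 4)*(o^3 - 5*o^2 - 2*o + 24) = (o - 4)^2*(o^2 - o - 6) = (o - 4)^2*(o - 3)*(o + 2)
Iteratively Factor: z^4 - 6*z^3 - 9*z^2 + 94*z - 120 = (z - 3)*(z^3 - 3*z^2 - 18*z + 40) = (z - 3)*(z - 2)*(z^2 - z - 20) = (z - 3)*(z - 2)*(z + 4)*(z - 5)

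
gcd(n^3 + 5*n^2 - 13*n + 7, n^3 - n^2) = n - 1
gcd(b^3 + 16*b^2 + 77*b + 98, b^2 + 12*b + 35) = b + 7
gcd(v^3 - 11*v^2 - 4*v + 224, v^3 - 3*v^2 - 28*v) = v^2 - 3*v - 28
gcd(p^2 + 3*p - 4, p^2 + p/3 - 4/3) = p - 1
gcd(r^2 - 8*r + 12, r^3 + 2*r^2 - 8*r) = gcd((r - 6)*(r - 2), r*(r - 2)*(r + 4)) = r - 2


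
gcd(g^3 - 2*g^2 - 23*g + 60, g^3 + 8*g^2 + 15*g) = g + 5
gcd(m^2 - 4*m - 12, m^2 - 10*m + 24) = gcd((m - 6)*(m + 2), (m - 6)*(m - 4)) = m - 6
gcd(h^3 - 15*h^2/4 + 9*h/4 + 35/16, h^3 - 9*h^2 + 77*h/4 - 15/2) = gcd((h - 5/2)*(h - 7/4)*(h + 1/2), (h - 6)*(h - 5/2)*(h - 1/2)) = h - 5/2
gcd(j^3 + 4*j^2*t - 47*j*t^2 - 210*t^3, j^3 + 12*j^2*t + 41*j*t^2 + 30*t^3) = j^2 + 11*j*t + 30*t^2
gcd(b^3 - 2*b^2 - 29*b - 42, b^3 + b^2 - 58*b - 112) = b + 2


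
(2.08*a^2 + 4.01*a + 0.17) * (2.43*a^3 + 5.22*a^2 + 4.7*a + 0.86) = 5.0544*a^5 + 20.6019*a^4 + 31.1213*a^3 + 21.5232*a^2 + 4.2476*a + 0.1462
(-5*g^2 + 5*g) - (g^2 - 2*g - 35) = -6*g^2 + 7*g + 35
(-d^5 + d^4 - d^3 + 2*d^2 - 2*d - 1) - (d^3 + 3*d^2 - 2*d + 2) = -d^5 + d^4 - 2*d^3 - d^2 - 3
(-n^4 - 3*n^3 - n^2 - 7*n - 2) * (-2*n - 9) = 2*n^5 + 15*n^4 + 29*n^3 + 23*n^2 + 67*n + 18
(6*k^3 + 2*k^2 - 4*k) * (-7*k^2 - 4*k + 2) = -42*k^5 - 38*k^4 + 32*k^3 + 20*k^2 - 8*k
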